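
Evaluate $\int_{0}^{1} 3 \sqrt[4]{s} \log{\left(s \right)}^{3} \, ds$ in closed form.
$- \frac{4608}{625}$

Consider the simpler parametrised integral
$$J(a) = \int_{0}^{1} 3 s^{a} \, ds = \frac{3}{a + 1}.$$

Differentiating under the integral sign brings down a factor of $\ln s$:
$$\frac{dJ}{da} = \int_{0}^{1} 3 s^{a} \log{\left(s \right)} \, ds = - \frac{3}{\left(a + 1\right)^{2}}.$$

Repeating $3$ times in total — each differentiation brings down another $\ln s$ — gives
$$\frac{d^{3}J}{da^{3}} = \int_{0}^{1} 3 s^{a} \log{\left(s \right)}^{3} \, ds = - \frac{18}{\left(a + 1\right)^{4}},$$
and the integrand here is exactly the target integrand, so $I = - \frac{18}{\left(a + 1\right)^{4}}$.

Setting $a = \frac{1}{4}$:
$$I = - \frac{4608}{625}.$$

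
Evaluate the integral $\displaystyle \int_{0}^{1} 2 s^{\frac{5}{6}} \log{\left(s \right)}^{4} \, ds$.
$\frac{373248}{161051}$

Consider the simpler parametrised integral
$$J(a) = \int_{0}^{1} 2 s^{a} \, ds = \frac{2}{a + 1}.$$

Differentiating under the integral sign brings down a factor of $\ln s$:
$$\frac{dJ}{da} = \int_{0}^{1} 2 s^{a} \log{\left(s \right)} \, ds = - \frac{2}{\left(a + 1\right)^{2}}.$$

Repeating $4$ times in total — each differentiation brings down another $\ln s$ — gives
$$\frac{d^{4}J}{da^{4}} = \int_{0}^{1} 2 s^{a} \log{\left(s \right)}^{4} \, ds = \frac{48}{\left(a + 1\right)^{5}},$$
and the integrand here is exactly the target integrand, so $I = \frac{48}{\left(a + 1\right)^{5}}$.

Setting $a = \frac{5}{6}$:
$$I = \frac{373248}{161051}.$$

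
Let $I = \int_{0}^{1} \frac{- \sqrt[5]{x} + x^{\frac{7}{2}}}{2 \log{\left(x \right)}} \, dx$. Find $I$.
$\log{\left(\frac{\sqrt{15}}{2} \right)}$

Introduce a parameter $a$ in the exponent: let $I(a) = \int_{0}^{1} \frac{x^{\frac{7}{2}} - x^{a}}{2 \log{\left(x \right)}} \, dx$.

Since $\dfrac{\partial}{\partial a}\,x^{a} = x^{a} \ln x$, the $\ln x$ in the denominator cancels and
$$\frac{dI}{da} = \int_{0}^{1} - \frac{1}{2} x^{a} \, dx = - \frac{1}{2} \left[\frac{x^{a+1}}{a+1}\right]_0^1 = - \frac{1}{2 a + 2}.$$

Integrating with respect to $a$ gives $I(a) = - \frac{\log{\left(a + 1 \right)}}{2} - \frac{\log{\left(2 \right)}}{2} + \log{\left(3 \right)} + C$.

At $a = \frac{7}{2}$ the integrand is identically $0$, so $I(\frac{7}{2}) = 0$. The closed form gives $0$, hence $C = 0$.

Setting $a = \frac{1}{5}$:
$$I = \log{\left(\frac{\sqrt{15}}{2} \right)}.$$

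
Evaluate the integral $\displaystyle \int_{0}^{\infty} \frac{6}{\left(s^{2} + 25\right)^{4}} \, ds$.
$\frac{3 \pi}{250000}$

Start from the standard arctangent integral
$$J(a) = \int_{0}^{\infty} \frac{6}{a^{2} + s^{2}} \, ds = \frac{3 \pi}{a}.$$

Differentiating under the integral sign with respect to $a$,
$$\frac{dJ}{da} = \int_{0}^{\infty} - \frac{12 a}{\left(a^{2} + s^{2}\right)^{2}} \, ds = - \frac{3 \pi}{a^{2}},$$
so $\int_{0}^{\infty} \frac{6}{\left(a^{2} + s^{2}\right)^{2}} \, ds = \frac{3 \pi}{2 a^{3}}$.

Repeating — each differentiation of $1/(s^2+a^2)^j$ produces $-2ja/(s^2+a^2)^{j+1}$ — and dividing through by $-2ja$ at each step yields, after $3$ differentiations in total,
$$\int_{0}^{\infty} \frac{6}{\left(a^{2} + s^{2}\right)^{4}} \, ds = \frac{15 \pi}{16 a^{7}}.$$

Setting $a = 5$:
$$I = \frac{3 \pi}{250000}.$$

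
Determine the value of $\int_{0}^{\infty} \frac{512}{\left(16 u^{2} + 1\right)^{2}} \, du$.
$32 \pi$

Recall the elementary integral
$$J(a) = \int_{0}^{\infty} \frac{2}{a^{2} + u^{2}} \, du = \frac{\pi}{a}.$$

Differentiating under the integral sign with respect to $a$,
$$\frac{dJ}{da} = \int_{0}^{\infty} - \frac{4 a}{\left(a^{2} + u^{2}\right)^{2}} \, du = - \frac{\pi}{a^{2}},$$
so $\int_{0}^{\infty} \frac{2}{\left(a^{2} + u^{2}\right)^{2}} \, du = \frac{\pi}{2 a^{3}}$.

Setting $a = \frac{1}{4}$:
$$I = 32 \pi.$$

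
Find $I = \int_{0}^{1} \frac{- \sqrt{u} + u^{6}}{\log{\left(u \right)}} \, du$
$\log{\left(\frac{14}{3} \right)}$

Introduce a parameter $a$ in the exponent: let $I(a) = \int_{0}^{1} \frac{- \sqrt{u} + u^{a}}{\log{\left(u \right)}} \, du$.

Since $\dfrac{\partial}{\partial a}\,u^{a} = u^{a} \ln u$, the $\ln u$ in the denominator cancels and
$$\frac{dI}{da} = \int_{0}^{1} u^{a} \, du = \left[\frac{u^{a+1}}{a+1}\right]_0^1 = \frac{1}{a + 1}.$$

Integrating with respect to $a$ gives $I(a) = \log{\left(\frac{2 a}{3} + \frac{2}{3} \right)} + C$.

At $a = \frac{1}{2}$ the integrand is identically $0$, so $I(\frac{1}{2}) = 0$. The closed form gives $0$, hence $C = 0$.

Setting $a = 6$:
$$I = \log{\left(\frac{14}{3} \right)}.$$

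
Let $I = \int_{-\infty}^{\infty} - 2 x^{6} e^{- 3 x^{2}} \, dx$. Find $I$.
$- \frac{5 \sqrt{3} \sqrt{\pi}}{108}$

Start from the elementary integral
$$J(a) = \int_{-\infty}^{\infty} - 2 e^{- a x^{2}} \, dx = - \frac{2 \sqrt{\pi}}{\sqrt{a}}.$$

Differentiating under the integral sign brings down a factor of $(-x^2)$:
$$\frac{dJ}{da} = \int_{-\infty}^{\infty} 2 x^{2} e^{- a x^{2}} \, dx = \frac{\sqrt{\pi}}{a^{\frac{3}{2}}}.$$

Repeating $3$ times in total — each differentiation brings down another $(-x^2)$ — gives
$$\frac{d^{3}J}{da^{3}} = \int_{-\infty}^{\infty} 2 x^{6} e^{- a x^{2}} \, dx = \frac{15 \sqrt{\pi}}{4 a^{\frac{7}{2}}},$$
and the integrand here is $(-1)^{3}$ times the target integrand, so $I = (-1)^{3}\,\frac{d^{3}J}{da^{3}} = - \frac{15 \sqrt{\pi}}{4 a^{\frac{7}{2}}}$.

Setting $a = 3$:
$$I = - \frac{5 \sqrt{3} \sqrt{\pi}}{108}.$$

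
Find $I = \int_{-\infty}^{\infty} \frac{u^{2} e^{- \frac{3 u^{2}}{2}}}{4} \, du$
$\frac{\sqrt{6} \sqrt{\pi}}{36}$

Start from the elementary integral
$$J(a) = \int_{-\infty}^{\infty} \frac{e^{- a u^{2}}}{4} \, du = \frac{\sqrt{\pi}}{4 \sqrt{a}}.$$

Differentiating under the integral sign brings down a factor of $(-u^2)$:
$$\frac{dJ}{da} = \int_{-\infty}^{\infty} - \frac{u^{2} e^{- a u^{2}}}{4} \, du = - \frac{\sqrt{\pi}}{8 a^{\frac{3}{2}}}.$$

The integral on the left is $-I$, so $I = \frac{\sqrt{\pi}}{8 a^{\frac{3}{2}}}$.

Setting $a = \frac{3}{2}$:
$$I = \frac{\sqrt{6} \sqrt{\pi}}{36}.$$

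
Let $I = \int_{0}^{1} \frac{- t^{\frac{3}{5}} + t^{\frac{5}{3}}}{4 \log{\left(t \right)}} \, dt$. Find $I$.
$- \frac{\log{\left(3 \right)}}{4} + \frac{\log{\left(5 \right)}}{4}$

Consider the one-parameter family: let $I(a) = \int_{0}^{1} \frac{- t^{\frac{3}{5}} + t^{a}}{4 \log{\left(t \right)}} \, dt$.

Since $\dfrac{\partial}{\partial a}\,t^{a} = t^{a} \ln t$, the $\ln t$ in the denominator cancels and
$$\frac{dI}{da} = \int_{0}^{1} \frac{1}{4} t^{a} \, dt = \frac{1}{4} \left[\frac{t^{a+1}}{a+1}\right]_0^1 = \frac{1}{4 \left(a + 1\right)}.$$

Integrating with respect to $a$ gives $I(a) = \log{\left(\frac{\sqrt[4]{10} \sqrt[4]{a + 1}}{2} \right)} + C$.

At $a = \frac{3}{5}$ the integrand is identically $0$, so $I(\frac{3}{5}) = 0$. The closed form gives $0$, hence $C = 0$.

Setting $a = \frac{5}{3}$:
$$I = - \frac{\log{\left(3 \right)}}{4} + \frac{\log{\left(5 \right)}}{4}.$$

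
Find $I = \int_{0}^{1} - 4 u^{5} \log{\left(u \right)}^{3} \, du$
$\frac{1}{54}$

Begin with the known integral
$$J(a) = \int_{0}^{1} - 4 u^{a} \, du = - \frac{4}{a + 1}.$$

Differentiating under the integral sign brings down a factor of $\ln u$:
$$\frac{dJ}{da} = \int_{0}^{1} - 4 u^{a} \log{\left(u \right)} \, du = \frac{4}{\left(a + 1\right)^{2}}.$$

Repeating $3$ times in total — each differentiation brings down another $\ln u$ — gives
$$\frac{d^{3}J}{da^{3}} = \int_{0}^{1} - 4 u^{a} \log{\left(u \right)}^{3} \, du = \frac{24}{\left(a + 1\right)^{4}},$$
and the integrand here is exactly the target integrand, so $I = \frac{24}{\left(a + 1\right)^{4}}$.

Setting $a = 5$:
$$I = \frac{1}{54}.$$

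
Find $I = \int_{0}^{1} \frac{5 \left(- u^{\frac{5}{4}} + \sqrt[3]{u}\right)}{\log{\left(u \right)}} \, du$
$- \log{\left(\frac{14348907}{1048576} \right)}$

Introduce a parameter $a$ in the exponent: let $I(a) = \int_{0}^{1} \frac{5 \left(\sqrt[3]{u} - u^{a}\right)}{\log{\left(u \right)}} \, du$.

Since $\dfrac{\partial}{\partial a}\,u^{a} = u^{a} \ln u$, the $\ln u$ in the denominator cancels and
$$\frac{dI}{da} = \int_{0}^{1} -5 u^{a} \, du = -5 \left[\frac{u^{a+1}}{a+1}\right]_0^1 = - \frac{5}{a + 1}.$$

Integrating with respect to $a$ gives $I(a) = - \log{\left(\frac{243 \left(a + 1\right)^{5}}{1024} \right)} + C$.

At $a = \frac{1}{3}$ the integrand is identically $0$, so $I(\frac{1}{3}) = 0$. The closed form gives $0$, hence $C = 0$.

Setting $a = \frac{5}{4}$:
$$I = - \log{\left(\frac{14348907}{1048576} \right)}.$$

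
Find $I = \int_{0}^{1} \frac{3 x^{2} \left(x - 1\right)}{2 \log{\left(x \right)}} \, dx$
$- \frac{3 \log{\left(3 \right)}}{2} + 3 \log{\left(2 \right)}$

Replace the exponent $2$ by a parameter $a$: let $I(a) = \int_{0}^{1} \frac{3 \left(x^{3} - x^{a}\right)}{2 \log{\left(x \right)}} \, dx$.

Since $\dfrac{\partial}{\partial a}\,x^{a} = x^{a} \ln x$, the $\ln x$ in the denominator cancels and
$$\frac{dI}{da} = \int_{0}^{1} - \frac{3}{2} x^{a} \, dx = - \frac{3}{2} \left[\frac{x^{a+1}}{a+1}\right]_0^1 = - \frac{3}{2 a + 2}.$$

Integrating with respect to $a$ gives $I(a) = - \log{\left(\frac{\left(a + 1\right)^{\frac{3}{2}}}{8} \right)} + C$.

At $a = 3$ the integrand is identically $0$, so $I(3) = 0$. The closed form gives $0$, hence $C = 0$.

Setting $a = 2$:
$$I = - \frac{3 \log{\left(3 \right)}}{2} + 3 \log{\left(2 \right)}.$$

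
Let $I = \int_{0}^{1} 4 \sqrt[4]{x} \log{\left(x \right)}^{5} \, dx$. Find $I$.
$- \frac{393216}{3125}$

Start from the elementary integral
$$J(a) = \int_{0}^{1} 4 x^{a} \, dx = \frac{4}{a + 1}.$$

Differentiating under the integral sign brings down a factor of $\ln x$:
$$\frac{dJ}{da} = \int_{0}^{1} 4 x^{a} \log{\left(x \right)} \, dx = - \frac{4}{\left(a + 1\right)^{2}}.$$

Repeating $5$ times in total — each differentiation brings down another $\ln x$ — gives
$$\frac{d^{5}J}{da^{5}} = \int_{0}^{1} 4 x^{a} \log{\left(x \right)}^{5} \, dx = - \frac{480}{\left(a + 1\right)^{6}},$$
and the integrand here is exactly the target integrand, so $I = - \frac{480}{\left(a + 1\right)^{6}}$.

Setting $a = \frac{1}{4}$:
$$I = - \frac{393216}{3125}.$$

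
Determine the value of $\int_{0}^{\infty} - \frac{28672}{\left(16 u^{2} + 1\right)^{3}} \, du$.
$- 1344 \pi$

Begin with the known result
$$J(a) = \int_{0}^{\infty} - \frac{7}{a^{2} + u^{2}} \, du = - \frac{7 \pi}{2 a}.$$

Differentiating under the integral sign with respect to $a$,
$$\frac{dJ}{da} = \int_{0}^{\infty} \frac{14 a}{\left(a^{2} + u^{2}\right)^{2}} \, du = \frac{7 \pi}{2 a^{2}},$$
so $\int_{0}^{\infty} - \frac{7}{\left(a^{2} + u^{2}\right)^{2}} \, du = - \frac{7 \pi}{4 a^{3}}$.

Repeating — each differentiation of $1/(u^2+a^2)^j$ produces $-2ja/(u^2+a^2)^{j+1}$ — and dividing through by $-2ja$ at each step yields, after $2$ differentiations in total,
$$\int_{0}^{\infty} - \frac{7}{\left(a^{2} + u^{2}\right)^{3}} \, du = - \frac{21 \pi}{16 a^{5}}.$$

Setting $a = \frac{1}{4}$:
$$I = - 1344 \pi.$$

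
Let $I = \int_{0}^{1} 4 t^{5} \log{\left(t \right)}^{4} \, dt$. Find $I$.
$\frac{1}{81}$

Start from the elementary integral
$$J(a) = \int_{0}^{1} 4 t^{a} \, dt = \frac{4}{a + 1}.$$

Differentiating under the integral sign brings down a factor of $\ln t$:
$$\frac{dJ}{da} = \int_{0}^{1} 4 t^{a} \log{\left(t \right)} \, dt = - \frac{4}{\left(a + 1\right)^{2}}.$$

Repeating $4$ times in total — each differentiation brings down another $\ln t$ — gives
$$\frac{d^{4}J}{da^{4}} = \int_{0}^{1} 4 t^{a} \log{\left(t \right)}^{4} \, dt = \frac{96}{\left(a + 1\right)^{5}},$$
and the integrand here is exactly the target integrand, so $I = \frac{96}{\left(a + 1\right)^{5}}$.

Setting $a = 5$:
$$I = \frac{1}{81}.$$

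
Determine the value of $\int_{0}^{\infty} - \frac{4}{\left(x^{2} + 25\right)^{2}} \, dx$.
$- \frac{\pi}{125}$

Start from the standard arctangent integral
$$J(a) = \int_{0}^{\infty} - \frac{4}{a^{2} + x^{2}} \, dx = - \frac{2 \pi}{a}.$$

Differentiating under the integral sign with respect to $a$,
$$\frac{dJ}{da} = \int_{0}^{\infty} \frac{8 a}{\left(a^{2} + x^{2}\right)^{2}} \, dx = \frac{2 \pi}{a^{2}},$$
so $\int_{0}^{\infty} - \frac{4}{\left(a^{2} + x^{2}\right)^{2}} \, dx = - \frac{\pi}{a^{3}}$.

Setting $a = 5$:
$$I = - \frac{\pi}{125}.$$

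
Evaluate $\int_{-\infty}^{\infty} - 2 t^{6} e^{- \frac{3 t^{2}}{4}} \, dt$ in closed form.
$- \frac{160 \sqrt{3} \sqrt{\pi}}{27}$

Begin with the known integral
$$J(a) = \int_{-\infty}^{\infty} - 2 e^{- a t^{2}} \, dt = - \frac{2 \sqrt{\pi}}{\sqrt{a}}.$$

Differentiating under the integral sign brings down a factor of $(-t^2)$:
$$\frac{dJ}{da} = \int_{-\infty}^{\infty} 2 t^{2} e^{- a t^{2}} \, dt = \frac{\sqrt{\pi}}{a^{\frac{3}{2}}}.$$

Repeating $3$ times in total — each differentiation brings down another $(-t^2)$ — gives
$$\frac{d^{3}J}{da^{3}} = \int_{-\infty}^{\infty} 2 t^{6} e^{- a t^{2}} \, dt = \frac{15 \sqrt{\pi}}{4 a^{\frac{7}{2}}},$$
and the integrand here is $(-1)^{3}$ times the target integrand, so $I = (-1)^{3}\,\frac{d^{3}J}{da^{3}} = - \frac{15 \sqrt{\pi}}{4 a^{\frac{7}{2}}}$.

Setting $a = \frac{3}{4}$:
$$I = - \frac{160 \sqrt{3} \sqrt{\pi}}{27}.$$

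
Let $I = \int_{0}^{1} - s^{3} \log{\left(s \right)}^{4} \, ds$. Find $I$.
$- \frac{3}{128}$

Start from the elementary integral
$$J(a) = \int_{0}^{1} - s^{a} \, ds = - \frac{1}{a + 1}.$$

Differentiating under the integral sign brings down a factor of $\ln s$:
$$\frac{dJ}{da} = \int_{0}^{1} - s^{a} \log{\left(s \right)} \, ds = \frac{1}{\left(a + 1\right)^{2}}.$$

Repeating $4$ times in total — each differentiation brings down another $\ln s$ — gives
$$\frac{d^{4}J}{da^{4}} = \int_{0}^{1} - s^{a} \log{\left(s \right)}^{4} \, ds = - \frac{24}{\left(a + 1\right)^{5}},$$
and the integrand here is exactly the target integrand, so $I = - \frac{24}{\left(a + 1\right)^{5}}$.

Setting $a = 3$:
$$I = - \frac{3}{128}.$$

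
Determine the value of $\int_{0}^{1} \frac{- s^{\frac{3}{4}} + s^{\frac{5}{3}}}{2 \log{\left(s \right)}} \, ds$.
$\log{\left(\frac{4 \sqrt{42}}{21} \right)}$

Introduce a parameter $a$ in the exponent: let $I(a) = \int_{0}^{1} \frac{- s^{\frac{3}{4}} + s^{a}}{2 \log{\left(s \right)}} \, ds$.

Since $\dfrac{\partial}{\partial a}\,s^{a} = s^{a} \ln s$, the $\ln s$ in the denominator cancels and
$$\frac{dI}{da} = \int_{0}^{1} \frac{1}{2} s^{a} \, ds = \frac{1}{2} \left[\frac{s^{a+1}}{a+1}\right]_0^1 = \frac{1}{2 \left(a + 1\right)}.$$

Integrating with respect to $a$ gives $I(a) = \frac{\log{\left(a + 1 \right)}}{2} - \frac{\log{\left(7 \right)}}{2} + \log{\left(2 \right)} + C$.

At $a = \frac{3}{4}$ the integrand is identically $0$, so $I(\frac{3}{4}) = 0$. The closed form gives $0$, hence $C = 0$.

Setting $a = \frac{5}{3}$:
$$I = \log{\left(\frac{4 \sqrt{42}}{21} \right)}.$$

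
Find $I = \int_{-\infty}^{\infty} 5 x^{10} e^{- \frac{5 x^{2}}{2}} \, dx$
$\frac{189 \sqrt{10} \sqrt{\pi}}{625}$

Consider the simpler parametrised integral
$$J(a) = \int_{-\infty}^{\infty} 5 e^{- a x^{2}} \, dx = \frac{5 \sqrt{\pi}}{\sqrt{a}}.$$

Differentiating under the integral sign brings down a factor of $(-x^2)$:
$$\frac{dJ}{da} = \int_{-\infty}^{\infty} - 5 x^{2} e^{- a x^{2}} \, dx = - \frac{5 \sqrt{\pi}}{2 a^{\frac{3}{2}}}.$$

Repeating $5$ times in total — each differentiation brings down another $(-x^2)$ — gives
$$\frac{d^{5}J}{da^{5}} = \int_{-\infty}^{\infty} - 5 x^{10} e^{- a x^{2}} \, dx = - \frac{4725 \sqrt{\pi}}{32 a^{\frac{11}{2}}},$$
and the integrand here is $(-1)^{5}$ times the target integrand, so $I = (-1)^{5}\,\frac{d^{5}J}{da^{5}} = \frac{4725 \sqrt{\pi}}{32 a^{\frac{11}{2}}}$.

Setting $a = \frac{5}{2}$:
$$I = \frac{189 \sqrt{10} \sqrt{\pi}}{625}.$$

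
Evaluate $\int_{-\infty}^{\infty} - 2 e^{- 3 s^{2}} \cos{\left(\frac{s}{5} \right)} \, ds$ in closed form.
$- \frac{2 \sqrt{3} \sqrt{\pi}}{3 e^{\frac{1}{300}}}$

Let $b$ denote the cosine frequency and define $I(b) = \int_{-\infty}^{\infty} - 2 e^{- 3 s^{2}} \cos{\left(b s \right)} \, ds$.

Differentiating under the integral sign,
$$I'(b) = \int_{-\infty}^{\infty} 2 s e^{- 3 s^{2}} \sin{\left(b s \right)} \, ds.$$

Integrate $\int_{-\infty}^{\infty} s \sin(b s)\, e^{- 3 s^{2}}\, ds$ by parts with $u = \sin(b s)$ and $dv = s\, e^{- 3 s^{2}}\, ds$, giving $v = - \frac{e^{- 3 s^{2}}}{6}$. The boundary term vanishes and
$$\int_{-\infty}^{\infty} s \sin(b s)\, e^{- 3 s^{2}}\, ds = \frac{b}{6} \int_{-\infty}^{\infty} \cos(b s)\, e^{- 3 s^{2}}\, ds,$$
so $I'(b) = - \frac{b}{6}\, I(b)$.

This is a separable first-order ODE; solving with the initial condition $I(0) = \int_{-\infty}^{\infty} - 2 e^{- 3 s^{2}}\,ds = - \frac{2 \sqrt{3} \sqrt{\pi}}{3}$ gives
$$I(b) = - \frac{2 \sqrt{3} \sqrt{\pi} e^{- \frac{b^{2}}{12}}}{3}.$$

Setting $b = \frac{1}{5}$:
$$I = - \frac{2 \sqrt{3} \sqrt{\pi}}{3 e^{\frac{1}{300}}}.$$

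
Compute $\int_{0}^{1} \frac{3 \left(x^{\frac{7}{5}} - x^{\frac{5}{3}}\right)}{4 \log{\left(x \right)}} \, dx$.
$- \frac{3 \log{\left(10 \right)}}{4} + \frac{3 \log{\left(3 \right)}}{2}$

Consider the one-parameter family: let $I(a) = \int_{0}^{1} \frac{3 \left(x^{\frac{7}{5}} - x^{a}\right)}{4 \log{\left(x \right)}} \, dx$.

Since $\dfrac{\partial}{\partial a}\,x^{a} = x^{a} \ln x$, the $\ln x$ in the denominator cancels and
$$\frac{dI}{da} = \int_{0}^{1} - \frac{3}{4} x^{a} \, dx = - \frac{3}{4} \left[\frac{x^{a+1}}{a+1}\right]_0^1 = - \frac{3}{4 a + 4}.$$

Integrating with respect to $a$ gives $I(a) = - \frac{3 \log{\left(a + 1 \right)}}{4} - \frac{3 \log{\left(5 \right)}}{4} + \frac{3 \log{\left(12 \right)}}{4} + C$.

At $a = \frac{7}{5}$ the integrand is identically $0$, so $I(\frac{7}{5}) = 0$. The closed form gives $0$, hence $C = 0$.

Setting $a = \frac{5}{3}$:
$$I = - \frac{3 \log{\left(10 \right)}}{4} + \frac{3 \log{\left(3 \right)}}{2}.$$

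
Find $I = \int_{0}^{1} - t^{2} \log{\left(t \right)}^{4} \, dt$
$- \frac{8}{81}$

Start from the elementary integral
$$J(a) = \int_{0}^{1} - t^{a} \, dt = - \frac{1}{a + 1}.$$

Differentiating under the integral sign brings down a factor of $\ln t$:
$$\frac{dJ}{da} = \int_{0}^{1} - t^{a} \log{\left(t \right)} \, dt = \frac{1}{\left(a + 1\right)^{2}}.$$

Repeating $4$ times in total — each differentiation brings down another $\ln t$ — gives
$$\frac{d^{4}J}{da^{4}} = \int_{0}^{1} - t^{a} \log{\left(t \right)}^{4} \, dt = - \frac{24}{\left(a + 1\right)^{5}},$$
and the integrand here is exactly the target integrand, so $I = - \frac{24}{\left(a + 1\right)^{5}}$.

Setting $a = 2$:
$$I = - \frac{8}{81}.$$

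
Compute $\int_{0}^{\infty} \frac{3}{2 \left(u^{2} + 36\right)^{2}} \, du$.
$\frac{\pi}{576}$

Begin with the known result
$$J(a) = \int_{0}^{\infty} \frac{3}{2 \left(a^{2} + u^{2}\right)} \, du = \frac{3 \pi}{4 a}.$$

Differentiating under the integral sign with respect to $a$,
$$\frac{dJ}{da} = \int_{0}^{\infty} - \frac{3 a}{\left(a^{2} + u^{2}\right)^{2}} \, du = - \frac{3 \pi}{4 a^{2}},$$
so $\int_{0}^{\infty} \frac{3}{2 \left(a^{2} + u^{2}\right)^{2}} \, du = \frac{3 \pi}{8 a^{3}}$.

Setting $a = 6$:
$$I = \frac{\pi}{576}.$$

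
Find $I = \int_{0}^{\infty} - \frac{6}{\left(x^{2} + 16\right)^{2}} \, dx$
$- \frac{3 \pi}{128}$

Start from the standard arctangent integral
$$J(a) = \int_{0}^{\infty} - \frac{6}{a^{2} + x^{2}} \, dx = - \frac{3 \pi}{a}.$$

Differentiating under the integral sign with respect to $a$,
$$\frac{dJ}{da} = \int_{0}^{\infty} \frac{12 a}{\left(a^{2} + x^{2}\right)^{2}} \, dx = \frac{3 \pi}{a^{2}},$$
so $\int_{0}^{\infty} - \frac{6}{\left(a^{2} + x^{2}\right)^{2}} \, dx = - \frac{3 \pi}{2 a^{3}}$.

Setting $a = 4$:
$$I = - \frac{3 \pi}{128}.$$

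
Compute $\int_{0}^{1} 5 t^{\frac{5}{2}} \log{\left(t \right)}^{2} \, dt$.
$\frac{80}{343}$

Begin with the known integral
$$J(a) = \int_{0}^{1} 5 t^{a} \, dt = \frac{5}{a + 1}.$$

Differentiating under the integral sign brings down a factor of $\ln t$:
$$\frac{dJ}{da} = \int_{0}^{1} 5 t^{a} \log{\left(t \right)} \, dt = - \frac{5}{\left(a + 1\right)^{2}}.$$

Repeating twice in total — each differentiation brings down another $\ln t$ — gives
$$\frac{d^{2}J}{da^{2}} = \int_{0}^{1} 5 t^{a} \log{\left(t \right)}^{2} \, dt = \frac{10}{\left(a + 1\right)^{3}},$$
and the integrand here is exactly the target integrand, so $I = \frac{10}{\left(a + 1\right)^{3}}$.

Setting $a = \frac{5}{2}$:
$$I = \frac{80}{343}.$$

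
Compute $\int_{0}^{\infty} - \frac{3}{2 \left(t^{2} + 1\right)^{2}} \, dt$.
$- \frac{3 \pi}{8}$

Recall the elementary integral
$$J(a) = \int_{0}^{\infty} - \frac{3}{2 \left(a^{2} + t^{2}\right)} \, dt = - \frac{3 \pi}{4 a}.$$

Differentiating under the integral sign with respect to $a$,
$$\frac{dJ}{da} = \int_{0}^{\infty} \frac{3 a}{\left(a^{2} + t^{2}\right)^{2}} \, dt = \frac{3 \pi}{4 a^{2}},$$
so $\int_{0}^{\infty} - \frac{3}{2 \left(a^{2} + t^{2}\right)^{2}} \, dt = - \frac{3 \pi}{8 a^{3}}$.

Setting $a = 1$:
$$I = - \frac{3 \pi}{8}.$$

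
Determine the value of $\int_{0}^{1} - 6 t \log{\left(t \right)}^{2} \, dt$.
$- \frac{3}{2}$

Consider the simpler parametrised integral
$$J(a) = \int_{0}^{1} - 6 t^{a} \, dt = - \frac{6}{a + 1}.$$

Differentiating under the integral sign brings down a factor of $\ln t$:
$$\frac{dJ}{da} = \int_{0}^{1} - 6 t^{a} \log{\left(t \right)} \, dt = \frac{6}{\left(a + 1\right)^{2}}.$$

Repeating twice in total — each differentiation brings down another $\ln t$ — gives
$$\frac{d^{2}J}{da^{2}} = \int_{0}^{1} - 6 t^{a} \log{\left(t \right)}^{2} \, dt = - \frac{12}{\left(a + 1\right)^{3}},$$
and the integrand here is exactly the target integrand, so $I = - \frac{12}{\left(a + 1\right)^{3}}$.

Setting $a = 1$:
$$I = - \frac{3}{2}.$$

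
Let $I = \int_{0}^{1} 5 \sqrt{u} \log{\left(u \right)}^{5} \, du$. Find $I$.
$- \frac{12800}{243}$

Begin with the known integral
$$J(a) = \int_{0}^{1} 5 u^{a} \, du = \frac{5}{a + 1}.$$

Differentiating under the integral sign brings down a factor of $\ln u$:
$$\frac{dJ}{da} = \int_{0}^{1} 5 u^{a} \log{\left(u \right)} \, du = - \frac{5}{\left(a + 1\right)^{2}}.$$

Repeating $5$ times in total — each differentiation brings down another $\ln u$ — gives
$$\frac{d^{5}J}{da^{5}} = \int_{0}^{1} 5 u^{a} \log{\left(u \right)}^{5} \, du = - \frac{600}{\left(a + 1\right)^{6}},$$
and the integrand here is exactly the target integrand, so $I = - \frac{600}{\left(a + 1\right)^{6}}$.

Setting $a = \frac{1}{2}$:
$$I = - \frac{12800}{243}.$$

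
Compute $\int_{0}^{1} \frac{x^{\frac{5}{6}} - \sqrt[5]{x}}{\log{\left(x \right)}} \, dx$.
$\log{\left(\frac{55}{36} \right)}$

Replace the exponent $\frac{5}{6}$ by a parameter $a$: let $I(a) = \int_{0}^{1} \frac{- \sqrt[5]{x} + x^{a}}{\log{\left(x \right)}} \, dx$.

Since $\dfrac{\partial}{\partial a}\,x^{a} = x^{a} \ln x$, the $\ln x$ in the denominator cancels and
$$\frac{dI}{da} = \int_{0}^{1} x^{a} \, dx = \left[\frac{x^{a+1}}{a+1}\right]_0^1 = \frac{1}{a + 1}.$$

Integrating with respect to $a$ gives $I(a) = \log{\left(\frac{5 a}{6} + \frac{5}{6} \right)} + C$.

At $a = \frac{1}{5}$ the integrand is identically $0$, so $I(\frac{1}{5}) = 0$. The closed form gives $0$, hence $C = 0$.

Setting $a = \frac{5}{6}$:
$$I = \log{\left(\frac{55}{36} \right)}.$$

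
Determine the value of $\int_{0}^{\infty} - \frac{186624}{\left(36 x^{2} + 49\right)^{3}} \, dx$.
$- \frac{5832 \pi}{16807}$

Recall the elementary integral
$$J(a) = \int_{0}^{\infty} - \frac{4}{a^{2} + x^{2}} \, dx = - \frac{2 \pi}{a}.$$

Differentiating under the integral sign with respect to $a$,
$$\frac{dJ}{da} = \int_{0}^{\infty} \frac{8 a}{\left(a^{2} + x^{2}\right)^{2}} \, dx = \frac{2 \pi}{a^{2}},$$
so $\int_{0}^{\infty} - \frac{4}{\left(a^{2} + x^{2}\right)^{2}} \, dx = - \frac{\pi}{a^{3}}$.

Repeating — each differentiation of $1/(x^2+a^2)^j$ produces $-2ja/(x^2+a^2)^{j+1}$ — and dividing through by $-2ja$ at each step yields, after $2$ differentiations in total,
$$\int_{0}^{\infty} - \frac{4}{\left(a^{2} + x^{2}\right)^{3}} \, dx = - \frac{3 \pi}{4 a^{5}}.$$

Setting $a = \frac{7}{6}$:
$$I = - \frac{5832 \pi}{16807}.$$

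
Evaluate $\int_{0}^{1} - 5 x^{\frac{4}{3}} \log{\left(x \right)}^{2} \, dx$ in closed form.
$- \frac{270}{343}$

Start from the elementary integral
$$J(a) = \int_{0}^{1} - 5 x^{a} \, dx = - \frac{5}{a + 1}.$$

Differentiating under the integral sign brings down a factor of $\ln x$:
$$\frac{dJ}{da} = \int_{0}^{1} - 5 x^{a} \log{\left(x \right)} \, dx = \frac{5}{\left(a + 1\right)^{2}}.$$

Repeating twice in total — each differentiation brings down another $\ln x$ — gives
$$\frac{d^{2}J}{da^{2}} = \int_{0}^{1} - 5 x^{a} \log{\left(x \right)}^{2} \, dx = - \frac{10}{\left(a + 1\right)^{3}},$$
and the integrand here is exactly the target integrand, so $I = - \frac{10}{\left(a + 1\right)^{3}}$.

Setting $a = \frac{4}{3}$:
$$I = - \frac{270}{343}.$$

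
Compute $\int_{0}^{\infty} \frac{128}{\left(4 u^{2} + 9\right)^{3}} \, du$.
$\frac{4 \pi}{81}$

Begin with the known result
$$J(a) = \int_{0}^{\infty} \frac{2}{a^{2} + u^{2}} \, du = \frac{\pi}{a}.$$

Differentiating under the integral sign with respect to $a$,
$$\frac{dJ}{da} = \int_{0}^{\infty} - \frac{4 a}{\left(a^{2} + u^{2}\right)^{2}} \, du = - \frac{\pi}{a^{2}},$$
so $\int_{0}^{\infty} \frac{2}{\left(a^{2} + u^{2}\right)^{2}} \, du = \frac{\pi}{2 a^{3}}$.

Repeating — each differentiation of $1/(u^2+a^2)^j$ produces $-2ja/(u^2+a^2)^{j+1}$ — and dividing through by $-2ja$ at each step yields, after $2$ differentiations in total,
$$\int_{0}^{\infty} \frac{2}{\left(a^{2} + u^{2}\right)^{3}} \, du = \frac{3 \pi}{8 a^{5}}.$$

Setting $a = \frac{3}{2}$:
$$I = \frac{4 \pi}{81}.$$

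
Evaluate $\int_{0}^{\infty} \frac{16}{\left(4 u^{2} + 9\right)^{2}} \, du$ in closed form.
$\frac{2 \pi}{27}$

Recall the elementary integral
$$J(a) = \int_{0}^{\infty} \frac{1}{a^{2} + u^{2}} \, du = \frac{\pi}{2 a}.$$

Differentiating under the integral sign with respect to $a$,
$$\frac{dJ}{da} = \int_{0}^{\infty} - \frac{2 a}{\left(a^{2} + u^{2}\right)^{2}} \, du = - \frac{\pi}{2 a^{2}},$$
so $\int_{0}^{\infty} \frac{1}{\left(a^{2} + u^{2}\right)^{2}} \, du = \frac{\pi}{4 a^{3}}$.

Setting $a = \frac{3}{2}$:
$$I = \frac{2 \pi}{27}.$$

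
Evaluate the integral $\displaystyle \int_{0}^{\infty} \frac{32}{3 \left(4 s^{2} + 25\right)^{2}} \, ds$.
$\frac{4 \pi}{375}$

Recall the elementary integral
$$J(a) = \int_{0}^{\infty} \frac{2}{3 \left(a^{2} + s^{2}\right)} \, ds = \frac{\pi}{3 a}.$$

Differentiating under the integral sign with respect to $a$,
$$\frac{dJ}{da} = \int_{0}^{\infty} - \frac{4 a}{3 \left(a^{2} + s^{2}\right)^{2}} \, ds = - \frac{\pi}{3 a^{2}},$$
so $\int_{0}^{\infty} \frac{2}{3 \left(a^{2} + s^{2}\right)^{2}} \, ds = \frac{\pi}{6 a^{3}}$.

Setting $a = \frac{5}{2}$:
$$I = \frac{4 \pi}{375}.$$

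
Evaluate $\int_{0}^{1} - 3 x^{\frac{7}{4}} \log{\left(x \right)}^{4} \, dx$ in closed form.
$- \frac{73728}{161051}$

Consider the simpler parametrised integral
$$J(a) = \int_{0}^{1} - 3 x^{a} \, dx = - \frac{3}{a + 1}.$$

Differentiating under the integral sign brings down a factor of $\ln x$:
$$\frac{dJ}{da} = \int_{0}^{1} - 3 x^{a} \log{\left(x \right)} \, dx = \frac{3}{\left(a + 1\right)^{2}}.$$

Repeating $4$ times in total — each differentiation brings down another $\ln x$ — gives
$$\frac{d^{4}J}{da^{4}} = \int_{0}^{1} - 3 x^{a} \log{\left(x \right)}^{4} \, dx = - \frac{72}{\left(a + 1\right)^{5}},$$
and the integrand here is exactly the target integrand, so $I = - \frac{72}{\left(a + 1\right)^{5}}$.

Setting $a = \frac{7}{4}$:
$$I = - \frac{73728}{161051}.$$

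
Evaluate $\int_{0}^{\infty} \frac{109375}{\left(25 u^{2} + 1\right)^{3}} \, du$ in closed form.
$\frac{65625 \pi}{16}$

Start from the standard arctangent integral
$$J(a) = \int_{0}^{\infty} \frac{7}{a^{2} + u^{2}} \, du = \frac{7 \pi}{2 a}.$$

Differentiating under the integral sign with respect to $a$,
$$\frac{dJ}{da} = \int_{0}^{\infty} - \frac{14 a}{\left(a^{2} + u^{2}\right)^{2}} \, du = - \frac{7 \pi}{2 a^{2}},$$
so $\int_{0}^{\infty} \frac{7}{\left(a^{2} + u^{2}\right)^{2}} \, du = \frac{7 \pi}{4 a^{3}}$.

Repeating — each differentiation of $1/(u^2+a^2)^j$ produces $-2ja/(u^2+a^2)^{j+1}$ — and dividing through by $-2ja$ at each step yields, after $2$ differentiations in total,
$$\int_{0}^{\infty} \frac{7}{\left(a^{2} + u^{2}\right)^{3}} \, du = \frac{21 \pi}{16 a^{5}}.$$

Setting $a = \frac{1}{5}$:
$$I = \frac{65625 \pi}{16}.$$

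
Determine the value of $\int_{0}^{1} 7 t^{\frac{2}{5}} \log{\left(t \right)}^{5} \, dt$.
$- \frac{1875000}{16807}$

Start from the elementary integral
$$J(a) = \int_{0}^{1} 7 t^{a} \, dt = \frac{7}{a + 1}.$$

Differentiating under the integral sign brings down a factor of $\ln t$:
$$\frac{dJ}{da} = \int_{0}^{1} 7 t^{a} \log{\left(t \right)} \, dt = - \frac{7}{\left(a + 1\right)^{2}}.$$

Repeating $5$ times in total — each differentiation brings down another $\ln t$ — gives
$$\frac{d^{5}J}{da^{5}} = \int_{0}^{1} 7 t^{a} \log{\left(t \right)}^{5} \, dt = - \frac{840}{\left(a + 1\right)^{6}},$$
and the integrand here is exactly the target integrand, so $I = - \frac{840}{\left(a + 1\right)^{6}}$.

Setting $a = \frac{2}{5}$:
$$I = - \frac{1875000}{16807}.$$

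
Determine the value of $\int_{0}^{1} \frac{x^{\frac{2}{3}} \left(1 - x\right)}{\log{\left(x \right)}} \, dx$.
$\log{\left(\frac{5}{8} \right)}$

Introduce a parameter $a$ in the exponent: let $I(a) = \int_{0}^{1} \frac{- x^{\frac{5}{3}} + x^{a}}{\log{\left(x \right)}} \, dx$.

Since $\dfrac{\partial}{\partial a}\,x^{a} = x^{a} \ln x$, the $\ln x$ in the denominator cancels and
$$\frac{dI}{da} = \int_{0}^{1} x^{a} \, dx = \left[\frac{x^{a+1}}{a+1}\right]_0^1 = \frac{1}{a + 1}.$$

Integrating with respect to $a$ gives $I(a) = \log{\left(\frac{3 a}{8} + \frac{3}{8} \right)} + C$.

At $a = \frac{5}{3}$ the integrand is identically $0$, so $I(\frac{5}{3}) = 0$. The closed form gives $0$, hence $C = 0$.

Setting $a = \frac{2}{3}$:
$$I = \log{\left(\frac{5}{8} \right)}.$$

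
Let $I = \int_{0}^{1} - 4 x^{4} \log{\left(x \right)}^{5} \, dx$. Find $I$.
$\frac{96}{3125}$

Begin with the known integral
$$J(a) = \int_{0}^{1} - 4 x^{a} \, dx = - \frac{4}{a + 1}.$$

Differentiating under the integral sign brings down a factor of $\ln x$:
$$\frac{dJ}{da} = \int_{0}^{1} - 4 x^{a} \log{\left(x \right)} \, dx = \frac{4}{\left(a + 1\right)^{2}}.$$

Repeating $5$ times in total — each differentiation brings down another $\ln x$ — gives
$$\frac{d^{5}J}{da^{5}} = \int_{0}^{1} - 4 x^{a} \log{\left(x \right)}^{5} \, dx = \frac{480}{\left(a + 1\right)^{6}},$$
and the integrand here is exactly the target integrand, so $I = \frac{480}{\left(a + 1\right)^{6}}$.

Setting $a = 4$:
$$I = \frac{96}{3125}.$$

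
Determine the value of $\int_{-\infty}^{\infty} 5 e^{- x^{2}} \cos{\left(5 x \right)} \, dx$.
$\frac{5 \sqrt{\pi}}{e^{\frac{25}{4}}}$

Define $I(b) = \int_{-\infty}^{\infty} 5 e^{- x^{2}} \cos{\left(b x \right)} \, dx$.

Differentiating under the integral sign,
$$I'(b) = \int_{-\infty}^{\infty} - 5 x e^{- x^{2}} \sin{\left(b x \right)} \, dx.$$

Integrate $\int_{-\infty}^{\infty} x \sin(b x)\, e^{- x^{2}}\, dx$ by parts with $u = \sin(b x)$ and $dv = x\, e^{- x^{2}}\, dx$, giving $v = - \frac{e^{- x^{2}}}{2}$. The boundary term vanishes and
$$\int_{-\infty}^{\infty} x \sin(b x)\, e^{- x^{2}}\, dx = \frac{b}{2} \int_{-\infty}^{\infty} \cos(b x)\, e^{- x^{2}}\, dx,$$
so $I'(b) = - \frac{b}{2}\, I(b)$.

This is a separable first-order ODE; solving with the initial condition $I(0) = \int_{-\infty}^{\infty} 5 e^{- x^{2}}\,dx = 5 \sqrt{\pi}$ gives
$$I(b) = 5 \sqrt{\pi} e^{- \frac{b^{2}}{4}}.$$

Setting $b = 5$:
$$I = \frac{5 \sqrt{\pi}}{e^{\frac{25}{4}}}.$$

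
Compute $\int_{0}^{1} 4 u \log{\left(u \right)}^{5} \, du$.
$- \frac{15}{2}$

Start from the elementary integral
$$J(a) = \int_{0}^{1} 4 u^{a} \, du = \frac{4}{a + 1}.$$

Differentiating under the integral sign brings down a factor of $\ln u$:
$$\frac{dJ}{da} = \int_{0}^{1} 4 u^{a} \log{\left(u \right)} \, du = - \frac{4}{\left(a + 1\right)^{2}}.$$

Repeating $5$ times in total — each differentiation brings down another $\ln u$ — gives
$$\frac{d^{5}J}{da^{5}} = \int_{0}^{1} 4 u^{a} \log{\left(u \right)}^{5} \, du = - \frac{480}{\left(a + 1\right)^{6}},$$
and the integrand here is exactly the target integrand, so $I = - \frac{480}{\left(a + 1\right)^{6}}$.

Setting $a = 1$:
$$I = - \frac{15}{2}.$$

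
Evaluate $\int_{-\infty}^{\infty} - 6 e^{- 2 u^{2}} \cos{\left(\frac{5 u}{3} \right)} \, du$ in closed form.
$- \frac{3 \sqrt{2} \sqrt{\pi}}{e^{\frac{25}{72}}}$

Let $b$ denote the cosine frequency and define $I(b) = \int_{-\infty}^{\infty} - 6 e^{- 2 u^{2}} \cos{\left(b u \right)} \, du$.

Differentiating under the integral sign,
$$I'(b) = \int_{-\infty}^{\infty} 6 u e^{- 2 u^{2}} \sin{\left(b u \right)} \, du.$$

Integrate $\int_{-\infty}^{\infty} u \sin(b u)\, e^{- 2 u^{2}}\, du$ by parts with $w = \sin(b u)$ and $dv = u\, e^{- 2 u^{2}}\, du$, giving $v = - \frac{e^{- 2 u^{2}}}{4}$. The boundary term vanishes and
$$\int_{-\infty}^{\infty} u \sin(b u)\, e^{- 2 u^{2}}\, du = \frac{b}{4} \int_{-\infty}^{\infty} \cos(b u)\, e^{- 2 u^{2}}\, du,$$
so $I'(b) = - \frac{b}{4}\, I(b)$.

This is a separable first-order ODE; solving with the initial condition $I(0) = \int_{-\infty}^{\infty} - 6 e^{- 2 u^{2}}\,du = - 3 \sqrt{2} \sqrt{\pi}$ gives
$$I(b) = - 3 \sqrt{2} \sqrt{\pi} e^{- \frac{b^{2}}{8}}.$$

Setting $b = \frac{5}{3}$:
$$I = - \frac{3 \sqrt{2} \sqrt{\pi}}{e^{\frac{25}{72}}}.$$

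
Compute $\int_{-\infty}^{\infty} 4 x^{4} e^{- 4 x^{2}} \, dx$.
$\frac{3 \sqrt{\pi}}{32}$

Consider the simpler parametrised integral
$$J(a) = \int_{-\infty}^{\infty} 4 e^{- a x^{2}} \, dx = \frac{4 \sqrt{\pi}}{\sqrt{a}}.$$

Differentiating under the integral sign brings down a factor of $(-x^2)$:
$$\frac{dJ}{da} = \int_{-\infty}^{\infty} - 4 x^{2} e^{- a x^{2}} \, dx = - \frac{2 \sqrt{\pi}}{a^{\frac{3}{2}}}.$$

Repeating twice in total — each differentiation brings down another $(-x^2)$ — gives
$$\frac{d^{2}J}{da^{2}} = \int_{-\infty}^{\infty} 4 x^{4} e^{- a x^{2}} \, dx = \frac{3 \sqrt{\pi}}{a^{\frac{5}{2}}},$$
and the integrand here is exactly the target integrand, so $I = \frac{3 \sqrt{\pi}}{a^{\frac{5}{2}}}$.

Setting $a = 4$:
$$I = \frac{3 \sqrt{\pi}}{32}.$$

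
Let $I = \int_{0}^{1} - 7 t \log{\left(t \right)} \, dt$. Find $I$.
$\frac{7}{4}$

Begin with the known integral
$$J(a) = \int_{0}^{1} - 7 t^{a} \, dt = - \frac{7}{a + 1}.$$

Differentiating under the integral sign brings down a factor of $\ln t$:
$$\frac{dJ}{da} = \int_{0}^{1} - 7 t^{a} \log{\left(t \right)} \, dt = \frac{7}{\left(a + 1\right)^{2}}.$$

The integral on the left is $I$, so $I = \frac{7}{\left(a + 1\right)^{2}}$.

Setting $a = 1$:
$$I = \frac{7}{4}.$$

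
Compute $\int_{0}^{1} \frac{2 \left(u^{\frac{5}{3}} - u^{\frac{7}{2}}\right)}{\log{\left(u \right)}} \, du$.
$\log{\left(\frac{256}{729} \right)}$

Introduce a parameter $a$ in the exponent: let $I(a) = \int_{0}^{1} \frac{2 \left(- u^{\frac{7}{2}} + u^{a}\right)}{\log{\left(u \right)}} \, du$.

Since $\dfrac{\partial}{\partial a}\,u^{a} = u^{a} \ln u$, the $\ln u$ in the denominator cancels and
$$\frac{dI}{da} = \int_{0}^{1} 2 u^{a} \, du = 2 \left[\frac{u^{a+1}}{a+1}\right]_0^1 = \frac{2}{a + 1}.$$

Integrating with respect to $a$ gives $I(a) = \log{\left(\frac{4 \left(a + 1\right)^{2}}{81} \right)} + C$.

At $a = \frac{7}{2}$ the integrand is identically $0$, so $I(\frac{7}{2}) = 0$. The closed form gives $0$, hence $C = 0$.

Setting $a = \frac{5}{3}$:
$$I = \log{\left(\frac{256}{729} \right)}.$$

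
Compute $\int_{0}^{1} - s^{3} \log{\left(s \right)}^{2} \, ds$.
$- \frac{1}{32}$

Start from the elementary integral
$$J(a) = \int_{0}^{1} - s^{a} \, ds = - \frac{1}{a + 1}.$$

Differentiating under the integral sign brings down a factor of $\ln s$:
$$\frac{dJ}{da} = \int_{0}^{1} - s^{a} \log{\left(s \right)} \, ds = \frac{1}{\left(a + 1\right)^{2}}.$$

Repeating twice in total — each differentiation brings down another $\ln s$ — gives
$$\frac{d^{2}J}{da^{2}} = \int_{0}^{1} - s^{a} \log{\left(s \right)}^{2} \, ds = - \frac{2}{\left(a + 1\right)^{3}},$$
and the integrand here is exactly the target integrand, so $I = - \frac{2}{\left(a + 1\right)^{3}}$.

Setting $a = 3$:
$$I = - \frac{1}{32}.$$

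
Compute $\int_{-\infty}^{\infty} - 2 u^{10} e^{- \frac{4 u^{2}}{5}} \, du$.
$- \frac{2953125 \sqrt{5} \sqrt{\pi}}{32768}$

Consider the simpler parametrised integral
$$J(a) = \int_{-\infty}^{\infty} - 2 e^{- a u^{2}} \, du = - \frac{2 \sqrt{\pi}}{\sqrt{a}}.$$

Differentiating under the integral sign brings down a factor of $(-u^2)$:
$$\frac{dJ}{da} = \int_{-\infty}^{\infty} 2 u^{2} e^{- a u^{2}} \, du = \frac{\sqrt{\pi}}{a^{\frac{3}{2}}}.$$

Repeating $5$ times in total — each differentiation brings down another $(-u^2)$ — gives
$$\frac{d^{5}J}{da^{5}} = \int_{-\infty}^{\infty} 2 u^{10} e^{- a u^{2}} \, du = \frac{945 \sqrt{\pi}}{16 a^{\frac{11}{2}}},$$
and the integrand here is $(-1)^{5}$ times the target integrand, so $I = (-1)^{5}\,\frac{d^{5}J}{da^{5}} = - \frac{945 \sqrt{\pi}}{16 a^{\frac{11}{2}}}$.

Setting $a = \frac{4}{5}$:
$$I = - \frac{2953125 \sqrt{5} \sqrt{\pi}}{32768}.$$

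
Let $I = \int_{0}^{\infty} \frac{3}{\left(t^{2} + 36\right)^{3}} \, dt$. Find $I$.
$\frac{\pi}{13824}$

Recall the elementary integral
$$J(a) = \int_{0}^{\infty} \frac{3}{a^{2} + t^{2}} \, dt = \frac{3 \pi}{2 a}.$$

Differentiating under the integral sign with respect to $a$,
$$\frac{dJ}{da} = \int_{0}^{\infty} - \frac{6 a}{\left(a^{2} + t^{2}\right)^{2}} \, dt = - \frac{3 \pi}{2 a^{2}},$$
so $\int_{0}^{\infty} \frac{3}{\left(a^{2} + t^{2}\right)^{2}} \, dt = \frac{3 \pi}{4 a^{3}}$.

Repeating — each differentiation of $1/(t^2+a^2)^j$ produces $-2ja/(t^2+a^2)^{j+1}$ — and dividing through by $-2ja$ at each step yields, after $2$ differentiations in total,
$$\int_{0}^{\infty} \frac{3}{\left(a^{2} + t^{2}\right)^{3}} \, dt = \frac{9 \pi}{16 a^{5}}.$$

Setting $a = 6$:
$$I = \frac{\pi}{13824}.$$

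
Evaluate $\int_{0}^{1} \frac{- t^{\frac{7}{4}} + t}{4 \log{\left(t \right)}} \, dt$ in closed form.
$\log{\left(\frac{22^{\frac{3}{4}}}{11} \right)}$

Replace the exponent $\frac{7}{4}$ by a parameter $a$: let $I(a) = \int_{0}^{1} \frac{t - t^{a}}{4 \log{\left(t \right)}} \, dt$.

Since $\dfrac{\partial}{\partial a}\,t^{a} = t^{a} \ln t$, the $\ln t$ in the denominator cancels and
$$\frac{dI}{da} = \int_{0}^{1} - \frac{1}{4} t^{a} \, dt = - \frac{1}{4} \left[\frac{t^{a+1}}{a+1}\right]_0^1 = - \frac{1}{4 a + 4}.$$

Integrating with respect to $a$ gives $I(a) = - \frac{\log{\left(a + 1 \right)}}{4} + \frac{\log{\left(2 \right)}}{4} + C$.

At $a = 1$ the integrand is identically $0$, so $I(1) = 0$. The closed form gives $0$, hence $C = 0$.

Setting $a = \frac{7}{4}$:
$$I = \log{\left(\frac{22^{\frac{3}{4}}}{11} \right)}.$$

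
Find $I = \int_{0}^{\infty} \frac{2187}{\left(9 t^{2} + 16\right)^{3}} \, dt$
$\frac{2187 \pi}{16384}$

Recall the elementary integral
$$J(a) = \int_{0}^{\infty} \frac{3}{a^{2} + t^{2}} \, dt = \frac{3 \pi}{2 a}.$$

Differentiating under the integral sign with respect to $a$,
$$\frac{dJ}{da} = \int_{0}^{\infty} - \frac{6 a}{\left(a^{2} + t^{2}\right)^{2}} \, dt = - \frac{3 \pi}{2 a^{2}},$$
so $\int_{0}^{\infty} \frac{3}{\left(a^{2} + t^{2}\right)^{2}} \, dt = \frac{3 \pi}{4 a^{3}}$.

Repeating — each differentiation of $1/(t^2+a^2)^j$ produces $-2ja/(t^2+a^2)^{j+1}$ — and dividing through by $-2ja$ at each step yields, after $2$ differentiations in total,
$$\int_{0}^{\infty} \frac{3}{\left(a^{2} + t^{2}\right)^{3}} \, dt = \frac{9 \pi}{16 a^{5}}.$$

Setting $a = \frac{4}{3}$:
$$I = \frac{2187 \pi}{16384}.$$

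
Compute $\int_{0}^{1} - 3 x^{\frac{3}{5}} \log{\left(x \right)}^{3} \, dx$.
$\frac{5625}{2048}$

Consider the simpler parametrised integral
$$J(a) = \int_{0}^{1} - 3 x^{a} \, dx = - \frac{3}{a + 1}.$$

Differentiating under the integral sign brings down a factor of $\ln x$:
$$\frac{dJ}{da} = \int_{0}^{1} - 3 x^{a} \log{\left(x \right)} \, dx = \frac{3}{\left(a + 1\right)^{2}}.$$

Repeating $3$ times in total — each differentiation brings down another $\ln x$ — gives
$$\frac{d^{3}J}{da^{3}} = \int_{0}^{1} - 3 x^{a} \log{\left(x \right)}^{3} \, dx = \frac{18}{\left(a + 1\right)^{4}},$$
and the integrand here is exactly the target integrand, so $I = \frac{18}{\left(a + 1\right)^{4}}$.

Setting $a = \frac{3}{5}$:
$$I = \frac{5625}{2048}.$$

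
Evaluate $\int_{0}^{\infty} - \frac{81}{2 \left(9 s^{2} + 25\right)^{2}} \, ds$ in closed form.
$- \frac{27 \pi}{1000}$

Begin with the known result
$$J(a) = \int_{0}^{\infty} - \frac{1}{2 \left(a^{2} + s^{2}\right)} \, ds = - \frac{\pi}{4 a}.$$

Differentiating under the integral sign with respect to $a$,
$$\frac{dJ}{da} = \int_{0}^{\infty} \frac{a}{\left(a^{2} + s^{2}\right)^{2}} \, ds = \frac{\pi}{4 a^{2}},$$
so $\int_{0}^{\infty} - \frac{1}{2 \left(a^{2} + s^{2}\right)^{2}} \, ds = - \frac{\pi}{8 a^{3}}$.

Setting $a = \frac{5}{3}$:
$$I = - \frac{27 \pi}{1000}.$$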